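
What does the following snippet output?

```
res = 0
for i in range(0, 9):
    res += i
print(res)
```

36

i=0: res = 0+0 = 0
i=1: res = 0+1 = 1
i=2: res = 1+2 = 3
i=3: res = 3+3 = 6
i=4: res = 6+4 = 10
i=5: res = 10+5 = 15
i=6: res = 15+6 = 21
i=7: res = 21+7 = 28
i=8: res = 28+8 = 36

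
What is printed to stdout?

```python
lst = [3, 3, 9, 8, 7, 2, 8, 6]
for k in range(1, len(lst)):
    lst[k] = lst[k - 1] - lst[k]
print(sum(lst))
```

k=1: lst[1] = 3-3 = 0 → [3, 0, 9, 8, 7, 2, 8, 6]
k=2: lst[2] = 0-9 = -9 → [3, 0, -9, 8, 7, 2, 8, 6]
k=3: lst[3] = (-9)-8 = -17 → [3, 0, -9, -17, 7, 2, 8, 6]
k=4: lst[4] = (-17)-7 = -24 → [3, 0, -9, -17, -24, 2, 8, 6]
k=5: lst[5] = (-24)-2 = -26 → [3, 0, -9, -17, -24, -26, 8, 6]
k=6: lst[6] = (-26)-8 = -34 → [3, 0, -9, -17, -24, -26, -34, 6]
k=7: lst[7] = (-34)-6 = -40 → [3, 0, -9, -17, -24, -26, -34, -40]
sum = -147

-147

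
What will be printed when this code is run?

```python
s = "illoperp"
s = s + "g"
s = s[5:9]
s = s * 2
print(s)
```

erpgerpg

+ 'g' → 'illoperpg'
slice [5:9] → 'erpg'
repeat ×2 → 'erpgerpg'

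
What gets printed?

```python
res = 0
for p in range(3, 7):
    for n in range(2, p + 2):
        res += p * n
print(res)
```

p=3,n=2: res = 0+6 = 6
p=3,n=3: res = 6+9 = 15
p=3,n=4: res = 15+12 = 27
p=4,n=2: res = 27+8 = 35
p=4,n=3: res = 35+12 = 47
p=4,n=4: res = 47+16 = 63
p=4,n=5: res = 63+20 = 83
p=5,n=2: res = 83+10 = 93
p=5,n=3: res = 93+15 = 108
p=5,n=4: res = 108+20 = 128
p=5,n=5: res = 128+25 = 153
p=5,n=6: res = 153+30 = 183
p=6,n=2: res = 183+12 = 195
p=6,n=3: res = 195+18 = 213
p=6,n=4: res = 213+24 = 237
p=6,n=5: res = 237+30 = 267
p=6,n=6: res = 267+36 = 303
p=6,n=7: res = 303+42 = 345

345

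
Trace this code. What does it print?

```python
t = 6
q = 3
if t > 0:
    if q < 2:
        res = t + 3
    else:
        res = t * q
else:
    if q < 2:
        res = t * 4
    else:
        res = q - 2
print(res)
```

18

t=6, q=3
t > 0 is True; q < 2 is False
→ res = t * q = 18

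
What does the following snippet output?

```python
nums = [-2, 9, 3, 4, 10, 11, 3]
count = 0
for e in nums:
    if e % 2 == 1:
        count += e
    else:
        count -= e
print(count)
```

e=-2: not odd, count = 0-(-2) = 2
e=9: odd, count = 2+9 = 11
e=3: odd, count = 11+3 = 14
e=4: not odd, count = 14-4 = 10
e=10: not odd, count = 10-10 = 0
e=11: odd, count = 0+11 = 11
e=3: odd, count = 11+3 = 14

14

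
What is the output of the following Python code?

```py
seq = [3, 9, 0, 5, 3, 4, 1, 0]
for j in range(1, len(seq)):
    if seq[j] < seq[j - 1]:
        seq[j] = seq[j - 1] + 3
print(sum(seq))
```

129

j=1: 9>=3, unchanged → [3, 9, 0, 5, 3, 4, 1, 0]
j=2: 0<9, seq[2] = 9+3 = 12 → [3, 9, 12, 5, 3, 4, 1, 0]
j=3: 5<12, seq[3] = 12+3 = 15 → [3, 9, 12, 15, 3, 4, 1, 0]
j=4: 3<15, seq[4] = 15+3 = 18 → [3, 9, 12, 15, 18, 4, 1, 0]
j=5: 4<18, seq[5] = 18+3 = 21 → [3, 9, 12, 15, 18, 21, 1, 0]
j=6: 1<21, seq[6] = 21+3 = 24 → [3, 9, 12, 15, 18, 21, 24, 0]
j=7: 0<24, seq[7] = 24+3 = 27 → [3, 9, 12, 15, 18, 21, 24, 27]
sum = 129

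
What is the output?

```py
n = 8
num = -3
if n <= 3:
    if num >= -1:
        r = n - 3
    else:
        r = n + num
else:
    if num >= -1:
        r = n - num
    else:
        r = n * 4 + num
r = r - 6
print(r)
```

n=8, num=-3
n <= 3 is False; num >= -1 is False
→ r = n * 4 + num = 29
r = 29-6 = 23

23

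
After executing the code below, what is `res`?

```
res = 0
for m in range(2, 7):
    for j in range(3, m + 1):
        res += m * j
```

205

m=3,j=3: res = 0+9 = 9
m=4,j=3: res = 9+12 = 21
m=4,j=4: res = 21+16 = 37
m=5,j=3: res = 37+15 = 52
m=5,j=4: res = 52+20 = 72
m=5,j=5: res = 72+25 = 97
m=6,j=3: res = 97+18 = 115
m=6,j=4: res = 115+24 = 139
m=6,j=5: res = 139+30 = 169
m=6,j=6: res = 169+36 = 205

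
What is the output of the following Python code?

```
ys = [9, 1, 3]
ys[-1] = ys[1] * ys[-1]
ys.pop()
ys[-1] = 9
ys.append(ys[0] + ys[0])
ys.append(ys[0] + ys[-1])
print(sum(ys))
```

63

ys[-1] = ys[1]*ys[-1] = 1*3 = 3 → [9, 1, 3]
pop() removes 3 → [9, 1]
ys[-1] = 9 → [9, 9]
append ys[0]+ys[0] = 9+9 = 18 → [9, 9, 18]
append ys[0]+ys[-1] = 9+18 = 27 → [9, 9, 18, 27]
sum = 63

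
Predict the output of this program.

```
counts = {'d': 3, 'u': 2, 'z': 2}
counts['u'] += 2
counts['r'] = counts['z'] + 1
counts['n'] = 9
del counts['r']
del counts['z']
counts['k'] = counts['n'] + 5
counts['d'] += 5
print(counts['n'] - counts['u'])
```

counts['u'] = 2+2 = 4 → {'d': 3, 'u': 4, 'z': 2}
counts['r'] = counts['z']+1 = 3 → {'d': 3, 'u': 4, 'z': 2, 'r': 3}
counts['n'] = 9 → {'d': 3, 'u': 4, 'z': 2, 'r': 3, 'n': 9}
del 'r' → {'d': 3, 'u': 4, 'z': 2, 'n': 9}
del 'z' → {'d': 3, 'u': 4, 'n': 9}
counts['k'] = counts['n']+5 = 14 → {'d': 3, 'u': 4, 'n': 9, 'k': 14}
counts['d'] = 3+5 = 8 → {'d': 8, 'u': 4, 'n': 9, 'k': 14}
counts['n']-counts['u'] = 9-4 = 5

5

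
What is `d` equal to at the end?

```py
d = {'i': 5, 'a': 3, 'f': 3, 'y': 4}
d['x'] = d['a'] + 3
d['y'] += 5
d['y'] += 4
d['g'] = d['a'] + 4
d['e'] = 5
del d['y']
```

d['x'] = d['a']+3 = 6 → {'i': 5, 'a': 3, 'f': 3, 'y': 4, 'x': 6}
d['y'] = 4+5 = 9 → {'i': 5, 'a': 3, 'f': 3, 'y': 9, 'x': 6}
d['y'] = 9+4 = 13 → {'i': 5, 'a': 3, 'f': 3, 'y': 13, 'x': 6}
d['g'] = d['a']+4 = 7 → {'i': 5, 'a': 3, 'f': 3, 'y': 13, 'x': 6, 'g': 7}
d['e'] = 5 → {'i': 5, 'a': 3, 'f': 3, 'y': 13, 'x': 6, 'g': 7, 'e': 5}
del 'y' → {'i': 5, 'a': 3, 'f': 3, 'x': 6, 'g': 7, 'e': 5}

{'i': 5, 'a': 3, 'f': 3, 'x': 6, 'g': 7, 'e': 5}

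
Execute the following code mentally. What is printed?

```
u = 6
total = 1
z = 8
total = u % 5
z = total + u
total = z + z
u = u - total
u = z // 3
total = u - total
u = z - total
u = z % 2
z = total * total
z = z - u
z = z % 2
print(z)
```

1

total = 6%5 = 1
z = 1+6 = 7
total = 7+7 = 14
u = 6-14 = -8
u = 7//3 = 2
total = 2-14 = -12
u = 7-(-12) = 19
u = 7%2 = 1
z = (-12)*(-12) = 144
z = 144-1 = 143
z = 143%2 = 1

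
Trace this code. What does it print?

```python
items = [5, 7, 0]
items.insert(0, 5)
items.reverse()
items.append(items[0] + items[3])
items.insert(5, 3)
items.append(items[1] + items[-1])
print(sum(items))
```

insert 5 at 0 → [5, 5, 7, 0]
reverse → [0, 7, 5, 5]
append items[0]+items[3] = 0+5 = 5 → [0, 7, 5, 5, 5]
insert 3 at 5 → [0, 7, 5, 5, 5, 3]
append items[1]+items[-1] = 7+3 = 10 → [0, 7, 5, 5, 5, 3, 10]
sum = 35

35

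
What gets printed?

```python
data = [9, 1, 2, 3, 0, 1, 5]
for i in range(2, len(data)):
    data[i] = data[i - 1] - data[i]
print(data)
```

i=2: data[2] = 1-2 = -1 → [9, 1, -1, 3, 0, 1, 5]
i=3: data[3] = (-1)-3 = -4 → [9, 1, -1, -4, 0, 1, 5]
i=4: data[4] = (-4)-0 = -4 → [9, 1, -1, -4, -4, 1, 5]
i=5: data[5] = (-4)-1 = -5 → [9, 1, -1, -4, -4, -5, 5]
i=6: data[6] = (-5)-5 = -10 → [9, 1, -1, -4, -4, -5, -10]

[9, 1, -1, -4, -4, -5, -10]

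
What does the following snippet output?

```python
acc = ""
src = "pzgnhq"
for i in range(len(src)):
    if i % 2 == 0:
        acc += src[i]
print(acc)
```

i=0: add 'p' → 'p'
i=1: skip
i=2: add 'g' → 'pg'
i=3: skip
i=4: add 'h' → 'pgh'
i=5: skip

pgh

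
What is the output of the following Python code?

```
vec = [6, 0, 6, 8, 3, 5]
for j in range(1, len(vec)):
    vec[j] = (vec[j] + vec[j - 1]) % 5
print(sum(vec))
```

j=1: vec[1] = (0+6)%5 = 1 → [6, 1, 6, 8, 3, 5]
j=2: vec[2] = (6+1)%5 = 2 → [6, 1, 2, 8, 3, 5]
j=3: vec[3] = (8+2)%5 = 0 → [6, 1, 2, 0, 3, 5]
j=4: vec[4] = (3+0)%5 = 3 → [6, 1, 2, 0, 3, 5]
j=5: vec[5] = (5+3)%5 = 3 → [6, 1, 2, 0, 3, 3]
sum = 15

15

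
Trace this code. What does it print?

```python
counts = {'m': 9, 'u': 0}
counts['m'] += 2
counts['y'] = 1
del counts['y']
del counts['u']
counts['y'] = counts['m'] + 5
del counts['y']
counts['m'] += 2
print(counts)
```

counts['m'] = 9+2 = 11 → {'m': 11, 'u': 0}
counts['y'] = 1 → {'m': 11, 'u': 0, 'y': 1}
del 'y' → {'m': 11, 'u': 0}
del 'u' → {'m': 11}
counts['y'] = counts['m']+5 = 16 → {'m': 11, 'y': 16}
del 'y' → {'m': 11}
counts['m'] = 11+2 = 13 → {'m': 13}

{'m': 13}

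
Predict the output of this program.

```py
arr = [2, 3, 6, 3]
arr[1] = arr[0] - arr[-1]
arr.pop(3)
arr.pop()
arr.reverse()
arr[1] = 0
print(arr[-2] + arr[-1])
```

-1

arr[1] = arr[0]-arr[-1] = 2-3 = -1 → [2, -1, 6, 3]
pop(3) removes 3 → [2, -1, 6]
pop() removes 6 → [2, -1]
reverse → [-1, 2]
arr[1] = 0 → [-1, 0]
arr[-2]+arr[-1] = (-1)+0 = -1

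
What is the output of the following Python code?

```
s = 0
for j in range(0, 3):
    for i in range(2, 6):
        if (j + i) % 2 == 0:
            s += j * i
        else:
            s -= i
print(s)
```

-2

j=0,i=2: even sum, s = 0+0 = 0
j=0,i=3: odd sum, s = 0-3 = -3
j=0,i=4: even sum, s = (-3)+0 = -3
j=0,i=5: odd sum, s = (-3)-5 = -8
j=1,i=2: odd sum, s = (-8)-2 = -10
j=1,i=3: even sum, s = (-10)+3 = -7
j=1,i=4: odd sum, s = (-7)-4 = -11
j=1,i=5: even sum, s = (-11)+5 = -6
j=2,i=2: even sum, s = (-6)+4 = -2
j=2,i=3: odd sum, s = (-2)-3 = -5
j=2,i=4: even sum, s = (-5)+8 = 3
j=2,i=5: odd sum, s = 3-5 = -2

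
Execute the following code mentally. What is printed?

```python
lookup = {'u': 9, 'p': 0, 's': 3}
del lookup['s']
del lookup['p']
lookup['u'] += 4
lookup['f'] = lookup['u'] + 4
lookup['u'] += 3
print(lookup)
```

del 's' → {'u': 9, 'p': 0}
del 'p' → {'u': 9}
lookup['u'] = 9+4 = 13 → {'u': 13}
lookup['f'] = lookup['u']+4 = 17 → {'u': 13, 'f': 17}
lookup['u'] = 13+3 = 16 → {'u': 16, 'f': 17}

{'u': 16, 'f': 17}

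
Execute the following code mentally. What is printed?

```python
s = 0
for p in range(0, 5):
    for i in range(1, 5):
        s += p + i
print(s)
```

90

p=0,i=1: s = 0+1 = 1
p=0,i=2: s = 1+2 = 3
p=0,i=3: s = 3+3 = 6
p=0,i=4: s = 6+4 = 10
p=1,i=1: s = 10+2 = 12
p=1,i=2: s = 12+3 = 15
p=1,i=3: s = 15+4 = 19
p=1,i=4: s = 19+5 = 24
p=2,i=1: s = 24+3 = 27
p=2,i=2: s = 27+4 = 31
p=2,i=3: s = 31+5 = 36
p=2,i=4: s = 36+6 = 42
p=3,i=1: s = 42+4 = 46
p=3,i=2: s = 46+5 = 51
p=3,i=3: s = 51+6 = 57
p=3,i=4: s = 57+7 = 64
p=4,i=1: s = 64+5 = 69
p=4,i=2: s = 69+6 = 75
p=4,i=3: s = 75+7 = 82
p=4,i=4: s = 82+8 = 90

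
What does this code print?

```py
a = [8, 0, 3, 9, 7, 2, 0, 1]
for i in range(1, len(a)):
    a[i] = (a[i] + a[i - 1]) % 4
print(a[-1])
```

2

i=1: a[1] = (0+8)%4 = 0 → [8, 0, 3, 9, 7, 2, 0, 1]
i=2: a[2] = (3+0)%4 = 3 → [8, 0, 3, 9, 7, 2, 0, 1]
i=3: a[3] = (9+3)%4 = 0 → [8, 0, 3, 0, 7, 2, 0, 1]
i=4: a[4] = (7+0)%4 = 3 → [8, 0, 3, 0, 3, 2, 0, 1]
i=5: a[5] = (2+3)%4 = 1 → [8, 0, 3, 0, 3, 1, 0, 1]
i=6: a[6] = (0+1)%4 = 1 → [8, 0, 3, 0, 3, 1, 1, 1]
i=7: a[7] = (1+1)%4 = 2 → [8, 0, 3, 0, 3, 1, 1, 2]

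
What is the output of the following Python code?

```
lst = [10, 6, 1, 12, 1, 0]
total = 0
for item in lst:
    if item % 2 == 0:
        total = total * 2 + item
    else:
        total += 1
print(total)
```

134

item=10: even, total = 0*2+10 = 10
item=6: even, total = 10*2+6 = 26
item=1: not even, total = 26+1 = 27
item=12: even, total = 27*2+12 = 66
item=1: not even, total = 66+1 = 67
item=0: even, total = 67*2+0 = 134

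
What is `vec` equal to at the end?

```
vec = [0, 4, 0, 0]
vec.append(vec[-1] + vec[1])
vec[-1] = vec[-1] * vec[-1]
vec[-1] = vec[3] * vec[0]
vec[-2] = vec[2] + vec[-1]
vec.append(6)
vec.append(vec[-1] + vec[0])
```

append vec[-1]+vec[1] = 0+4 = 4 → [0, 4, 0, 0, 4]
vec[-1] = vec[-1]*vec[-1] = 4*4 = 16 → [0, 4, 0, 0, 16]
vec[-1] = vec[3]*vec[0] = 0*0 = 0 → [0, 4, 0, 0, 0]
vec[-2] = vec[2]+vec[-1] = 0+0 = 0 → [0, 4, 0, 0, 0]
append 6 → [0, 4, 0, 0, 0, 6]
append vec[-1]+vec[0] = 6+0 = 6 → [0, 4, 0, 0, 0, 6, 6]

[0, 4, 0, 0, 0, 6, 6]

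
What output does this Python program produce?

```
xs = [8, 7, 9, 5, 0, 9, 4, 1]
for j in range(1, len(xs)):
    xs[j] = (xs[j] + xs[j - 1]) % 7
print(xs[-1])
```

1

j=1: xs[1] = (7+8)%7 = 1 → [8, 1, 9, 5, 0, 9, 4, 1]
j=2: xs[2] = (9+1)%7 = 3 → [8, 1, 3, 5, 0, 9, 4, 1]
j=3: xs[3] = (5+3)%7 = 1 → [8, 1, 3, 1, 0, 9, 4, 1]
j=4: xs[4] = (0+1)%7 = 1 → [8, 1, 3, 1, 1, 9, 4, 1]
j=5: xs[5] = (9+1)%7 = 3 → [8, 1, 3, 1, 1, 3, 4, 1]
j=6: xs[6] = (4+3)%7 = 0 → [8, 1, 3, 1, 1, 3, 0, 1]
j=7: xs[7] = (1+0)%7 = 1 → [8, 1, 3, 1, 1, 3, 0, 1]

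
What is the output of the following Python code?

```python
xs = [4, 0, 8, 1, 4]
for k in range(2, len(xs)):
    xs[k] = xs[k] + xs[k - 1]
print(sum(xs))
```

34

k=2: xs[2] = 8+0 = 8 → [4, 0, 8, 1, 4]
k=3: xs[3] = 1+8 = 9 → [4, 0, 8, 9, 4]
k=4: xs[4] = 4+9 = 13 → [4, 0, 8, 9, 13]
sum = 34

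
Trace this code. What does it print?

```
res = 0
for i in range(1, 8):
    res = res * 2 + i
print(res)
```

i=1: res = 0*2+1 = 1
i=2: res = 1*2+2 = 4
i=3: res = 4*2+3 = 11
i=4: res = 11*2+4 = 26
i=5: res = 26*2+5 = 57
i=6: res = 57*2+6 = 120
i=7: res = 120*2+7 = 247

247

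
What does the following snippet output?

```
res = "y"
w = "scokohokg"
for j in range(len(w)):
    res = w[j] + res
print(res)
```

gkohokocsy

j=0: prepend 's' → 'sy'
j=1: prepend 'c' → 'csy'
j=2: prepend 'o' → 'ocsy'
j=3: prepend 'k' → 'kocsy'
j=4: prepend 'o' → 'okocsy'
j=5: prepend 'h' → 'hokocsy'
j=6: prepend 'o' → 'ohokocsy'
j=7: prepend 'k' → 'kohokocsy'
j=8: prepend 'g' → 'gkohokocsy'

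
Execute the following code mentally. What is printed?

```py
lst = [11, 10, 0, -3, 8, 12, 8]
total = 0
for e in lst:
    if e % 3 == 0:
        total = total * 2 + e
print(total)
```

6

e=11: not %3==0
e=10: not %3==0
e=0: %3==0, total = 0*2+0 = 0
e=-3: %3==0, total = 0*2+(-3) = -3
e=8: not %3==0
e=12: %3==0, total = (-3)*2+12 = 6
e=8: not %3==0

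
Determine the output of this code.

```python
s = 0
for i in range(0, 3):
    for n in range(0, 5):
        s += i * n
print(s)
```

30

i=0,n=0: s = 0+0 = 0
i=0,n=1: s = 0+0 = 0
i=0,n=2: s = 0+0 = 0
i=0,n=3: s = 0+0 = 0
i=0,n=4: s = 0+0 = 0
i=1,n=0: s = 0+0 = 0
i=1,n=1: s = 0+1 = 1
i=1,n=2: s = 1+2 = 3
i=1,n=3: s = 3+3 = 6
i=1,n=4: s = 6+4 = 10
i=2,n=0: s = 10+0 = 10
i=2,n=1: s = 10+2 = 12
i=2,n=2: s = 12+4 = 16
i=2,n=3: s = 16+6 = 22
i=2,n=4: s = 22+8 = 30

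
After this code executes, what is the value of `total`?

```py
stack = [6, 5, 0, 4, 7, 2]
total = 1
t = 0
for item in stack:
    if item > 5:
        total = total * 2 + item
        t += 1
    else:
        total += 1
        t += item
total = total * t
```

item=6: >5, total = 1*2+6 = 8; t=1
item=5: not >5, total = 8+1 = 9; t=6
item=0: not >5, total = 9+1 = 10; t=6
item=4: not >5, total = 10+1 = 11; t=10
item=7: >5, total = 11*2+7 = 29; t=11
item=2: not >5, total = 29+1 = 30; t=13
total*t = 30*13 = 390

390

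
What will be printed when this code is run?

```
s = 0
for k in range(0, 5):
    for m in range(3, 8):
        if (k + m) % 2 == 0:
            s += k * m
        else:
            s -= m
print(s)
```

55

k=0,m=3: odd sum, s = 0-3 = -3
k=0,m=4: even sum, s = (-3)+0 = -3
k=0,m=5: odd sum, s = (-3)-5 = -8
k=0,m=6: even sum, s = (-8)+0 = -8
k=0,m=7: odd sum, s = (-8)-7 = -15
k=1,m=3: even sum, s = (-15)+3 = -12
k=1,m=4: odd sum, s = (-12)-4 = -16
k=1,m=5: even sum, s = (-16)+5 = -11
k=1,m=6: odd sum, s = (-11)-6 = -17
k=1,m=7: even sum, s = (-17)+7 = -10
k=2,m=3: odd sum, s = (-10)-3 = -13
k=2,m=4: even sum, s = (-13)+8 = -5
k=2,m=5: odd sum, s = (-5)-5 = -10
k=2,m=6: even sum, s = (-10)+12 = 2
k=2,m=7: odd sum, s = 2-7 = -5
k=3,m=3: even sum, s = (-5)+9 = 4
k=3,m=4: odd sum, s = 4-4 = 0
k=3,m=5: even sum, s = 0+15 = 15
k=3,m=6: odd sum, s = 15-6 = 9
k=3,m=7: even sum, s = 9+21 = 30
k=4,m=3: odd sum, s = 30-3 = 27
k=4,m=4: even sum, s = 27+16 = 43
k=4,m=5: odd sum, s = 43-5 = 38
k=4,m=6: even sum, s = 38+24 = 62
k=4,m=7: odd sum, s = 62-7 = 55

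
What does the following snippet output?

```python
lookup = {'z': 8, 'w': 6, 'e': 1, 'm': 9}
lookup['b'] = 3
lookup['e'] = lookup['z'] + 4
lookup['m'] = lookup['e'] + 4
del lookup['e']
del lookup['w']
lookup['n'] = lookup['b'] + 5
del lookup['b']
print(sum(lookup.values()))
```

32

lookup['b'] = 3 → {'z': 8, 'w': 6, 'e': 1, 'm': 9, 'b': 3}
lookup['e'] = lookup['z']+4 = 12 → {'z': 8, 'w': 6, 'e': 12, 'm': 9, 'b': 3}
lookup['m'] = lookup['e']+4 = 16 → {'z': 8, 'w': 6, 'e': 12, 'm': 16, 'b': 3}
del 'e' → {'z': 8, 'w': 6, 'm': 16, 'b': 3}
del 'w' → {'z': 8, 'm': 16, 'b': 3}
lookup['n'] = lookup['b']+5 = 8 → {'z': 8, 'm': 16, 'b': 3, 'n': 8}
del 'b' → {'z': 8, 'm': 16, 'n': 8}
sum of values = 32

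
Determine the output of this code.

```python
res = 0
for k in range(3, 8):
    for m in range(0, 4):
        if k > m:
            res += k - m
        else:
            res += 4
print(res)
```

74

k=3,m=0: 3>0, res = 0+3 = 3
k=3,m=1: 3>1, res = 3+2 = 5
k=3,m=2: 3>2, res = 5+1 = 6
k=3,m=3: not 3>3, res = 6+4 = 10
k=4,m=0: 4>0, res = 10+4 = 14
k=4,m=1: 4>1, res = 14+3 = 17
k=4,m=2: 4>2, res = 17+2 = 19
k=4,m=3: 4>3, res = 19+1 = 20
k=5,m=0: 5>0, res = 20+5 = 25
k=5,m=1: 5>1, res = 25+4 = 29
k=5,m=2: 5>2, res = 29+3 = 32
k=5,m=3: 5>3, res = 32+2 = 34
k=6,m=0: 6>0, res = 34+6 = 40
k=6,m=1: 6>1, res = 40+5 = 45
k=6,m=2: 6>2, res = 45+4 = 49
k=6,m=3: 6>3, res = 49+3 = 52
k=7,m=0: 7>0, res = 52+7 = 59
k=7,m=1: 7>1, res = 59+6 = 65
k=7,m=2: 7>2, res = 65+5 = 70
k=7,m=3: 7>3, res = 70+4 = 74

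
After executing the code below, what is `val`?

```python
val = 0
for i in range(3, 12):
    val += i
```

i=3: val = 0+3 = 3
i=4: val = 3+4 = 7
i=5: val = 7+5 = 12
i=6: val = 12+6 = 18
i=7: val = 18+7 = 25
i=8: val = 25+8 = 33
i=9: val = 33+9 = 42
i=10: val = 42+10 = 52
i=11: val = 52+11 = 63

63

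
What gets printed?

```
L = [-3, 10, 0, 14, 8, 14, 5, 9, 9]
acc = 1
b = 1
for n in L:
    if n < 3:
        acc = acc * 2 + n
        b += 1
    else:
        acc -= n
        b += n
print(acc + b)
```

n=-3: <3, acc = 1*2+(-3) = -1; b=2
n=10: not <3, acc = (-1)-10 = -11; b=12
n=0: <3, acc = (-11)*2+0 = -22; b=13
n=14: not <3, acc = (-22)-14 = -36; b=27
n=8: not <3, acc = (-36)-8 = -44; b=35
n=14: not <3, acc = (-44)-14 = -58; b=49
n=5: not <3, acc = (-58)-5 = -63; b=54
n=9: not <3, acc = (-63)-9 = -72; b=63
n=9: not <3, acc = (-72)-9 = -81; b=72
acc+b = (-81)+72 = -9

-9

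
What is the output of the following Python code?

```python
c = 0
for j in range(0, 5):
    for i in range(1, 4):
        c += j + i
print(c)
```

60

j=0,i=1: c = 0+1 = 1
j=0,i=2: c = 1+2 = 3
j=0,i=3: c = 3+3 = 6
j=1,i=1: c = 6+2 = 8
j=1,i=2: c = 8+3 = 11
j=1,i=3: c = 11+4 = 15
j=2,i=1: c = 15+3 = 18
j=2,i=2: c = 18+4 = 22
j=2,i=3: c = 22+5 = 27
j=3,i=1: c = 27+4 = 31
j=3,i=2: c = 31+5 = 36
j=3,i=3: c = 36+6 = 42
j=4,i=1: c = 42+5 = 47
j=4,i=2: c = 47+6 = 53
j=4,i=3: c = 53+7 = 60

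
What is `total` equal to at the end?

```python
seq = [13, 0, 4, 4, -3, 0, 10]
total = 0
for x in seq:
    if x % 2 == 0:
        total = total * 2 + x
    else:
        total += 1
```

94

x=13: not even, total = 0+1 = 1
x=0: even, total = 1*2+0 = 2
x=4: even, total = 2*2+4 = 8
x=4: even, total = 8*2+4 = 20
x=-3: not even, total = 20+1 = 21
x=0: even, total = 21*2+0 = 42
x=10: even, total = 42*2+10 = 94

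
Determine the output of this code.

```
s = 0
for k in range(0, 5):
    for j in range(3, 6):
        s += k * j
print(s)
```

120

k=0,j=3: s = 0+0 = 0
k=0,j=4: s = 0+0 = 0
k=0,j=5: s = 0+0 = 0
k=1,j=3: s = 0+3 = 3
k=1,j=4: s = 3+4 = 7
k=1,j=5: s = 7+5 = 12
k=2,j=3: s = 12+6 = 18
k=2,j=4: s = 18+8 = 26
k=2,j=5: s = 26+10 = 36
k=3,j=3: s = 36+9 = 45
k=3,j=4: s = 45+12 = 57
k=3,j=5: s = 57+15 = 72
k=4,j=3: s = 72+12 = 84
k=4,j=4: s = 84+16 = 100
k=4,j=5: s = 100+20 = 120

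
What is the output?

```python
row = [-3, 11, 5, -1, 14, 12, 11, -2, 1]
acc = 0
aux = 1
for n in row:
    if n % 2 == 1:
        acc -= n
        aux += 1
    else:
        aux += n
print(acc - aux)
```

n=-3: odd, acc = 0-(-3) = 3; aux=2
n=11: odd, acc = 3-11 = -8; aux=3
n=5: odd, acc = (-8)-5 = -13; aux=4
n=-1: odd, acc = (-13)-(-1) = -12; aux=5
n=14: not odd; aux=19
n=12: not odd; aux=31
n=11: odd, acc = (-12)-11 = -23; aux=32
n=-2: not odd; aux=30
n=1: odd, acc = (-23)-1 = -24; aux=31
acc-aux = (-24)-31 = -55

-55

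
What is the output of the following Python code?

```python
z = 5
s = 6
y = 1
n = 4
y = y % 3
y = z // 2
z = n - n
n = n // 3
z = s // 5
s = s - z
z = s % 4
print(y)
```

y = 1%3 = 1
y = 5//2 = 2
z = 4-4 = 0
n = 4//3 = 1
z = 6//5 = 1
s = 6-1 = 5
z = 5%4 = 1

2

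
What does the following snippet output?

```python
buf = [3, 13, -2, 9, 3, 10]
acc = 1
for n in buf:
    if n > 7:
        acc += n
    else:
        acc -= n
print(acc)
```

n=3: not >7, acc = 1-3 = -2
n=13: >7, acc = (-2)+13 = 11
n=-2: not >7, acc = 11-(-2) = 13
n=9: >7, acc = 13+9 = 22
n=3: not >7, acc = 22-3 = 19
n=10: >7, acc = 19+10 = 29

29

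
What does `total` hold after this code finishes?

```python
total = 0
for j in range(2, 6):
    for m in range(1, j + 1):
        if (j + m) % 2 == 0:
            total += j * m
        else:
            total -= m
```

j=2,m=1: odd sum, total = 0-1 = -1
j=2,m=2: even sum, total = (-1)+4 = 3
j=3,m=1: even sum, total = 3+3 = 6
j=3,m=2: odd sum, total = 6-2 = 4
j=3,m=3: even sum, total = 4+9 = 13
j=4,m=1: odd sum, total = 13-1 = 12
j=4,m=2: even sum, total = 12+8 = 20
j=4,m=3: odd sum, total = 20-3 = 17
j=4,m=4: even sum, total = 17+16 = 33
j=5,m=1: even sum, total = 33+5 = 38
j=5,m=2: odd sum, total = 38-2 = 36
j=5,m=3: even sum, total = 36+15 = 51
j=5,m=4: odd sum, total = 51-4 = 47
j=5,m=5: even sum, total = 47+25 = 72

72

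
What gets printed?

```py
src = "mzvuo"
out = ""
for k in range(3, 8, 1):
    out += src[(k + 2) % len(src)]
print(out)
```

k=3: add src[0]='m' → 'm'
k=4: add src[1]='z' → 'mz'
k=5: add src[2]='v' → 'mzv'
k=6: add src[3]='u' → 'mzvu'
k=7: add src[4]='o' → 'mzvuo'

mzvuo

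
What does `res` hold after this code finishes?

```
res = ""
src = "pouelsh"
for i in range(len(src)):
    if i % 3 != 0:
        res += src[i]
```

'ouls'

i=0: skip
i=1: add 'o' → 'o'
i=2: add 'u' → 'ou'
i=3: skip
i=4: add 'l' → 'oul'
i=5: add 's' → 'ouls'
i=6: skip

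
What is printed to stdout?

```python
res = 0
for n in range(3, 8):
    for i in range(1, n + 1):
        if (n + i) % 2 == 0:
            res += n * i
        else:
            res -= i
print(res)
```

n=3,i=1: even sum, res = 0+3 = 3
n=3,i=2: odd sum, res = 3-2 = 1
n=3,i=3: even sum, res = 1+9 = 10
n=4,i=1: odd sum, res = 10-1 = 9
n=4,i=2: even sum, res = 9+8 = 17
n=4,i=3: odd sum, res = 17-3 = 14
n=4,i=4: even sum, res = 14+16 = 30
n=5,i=1: even sum, res = 30+5 = 35
n=5,i=2: odd sum, res = 35-2 = 33
n=5,i=3: even sum, res = 33+15 = 48
n=5,i=4: odd sum, res = 48-4 = 44
n=5,i=5: even sum, res = 44+25 = 69
n=6,i=1: odd sum, res = 69-1 = 68
n=6,i=2: even sum, res = 68+12 = 80
n=6,i=3: odd sum, res = 80-3 = 77
n=6,i=4: even sum, res = 77+24 = 101
n=6,i=5: odd sum, res = 101-5 = 96
n=6,i=6: even sum, res = 96+36 = 132
n=7,i=1: even sum, res = 132+7 = 139
n=7,i=2: odd sum, res = 139-2 = 137
n=7,i=3: even sum, res = 137+21 = 158
n=7,i=4: odd sum, res = 158-4 = 154
n=7,i=5: even sum, res = 154+35 = 189
n=7,i=6: odd sum, res = 189-6 = 183
n=7,i=7: even sum, res = 183+49 = 232

232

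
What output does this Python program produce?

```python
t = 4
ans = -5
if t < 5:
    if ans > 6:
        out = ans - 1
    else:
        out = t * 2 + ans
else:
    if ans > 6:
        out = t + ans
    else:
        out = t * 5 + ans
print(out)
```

3

t=4, ans=-5
t < 5 is True; ans > 6 is False
→ out = t * 2 + ans = 3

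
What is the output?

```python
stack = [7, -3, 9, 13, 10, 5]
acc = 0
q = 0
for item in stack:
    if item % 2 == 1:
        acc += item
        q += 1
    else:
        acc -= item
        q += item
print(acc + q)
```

36

item=7: odd, acc = 0+7 = 7; q=1
item=-3: odd, acc = 7+(-3) = 4; q=2
item=9: odd, acc = 4+9 = 13; q=3
item=13: odd, acc = 13+13 = 26; q=4
item=10: not odd, acc = 26-10 = 16; q=14
item=5: odd, acc = 16+5 = 21; q=15
acc+q = 21+15 = 36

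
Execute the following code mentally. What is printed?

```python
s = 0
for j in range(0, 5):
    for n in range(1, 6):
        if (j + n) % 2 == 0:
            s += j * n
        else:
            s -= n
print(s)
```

j=0,n=1: odd sum, s = 0-1 = -1
j=0,n=2: even sum, s = (-1)+0 = -1
j=0,n=3: odd sum, s = (-1)-3 = -4
j=0,n=4: even sum, s = (-4)+0 = -4
j=0,n=5: odd sum, s = (-4)-5 = -9
j=1,n=1: even sum, s = (-9)+1 = -8
j=1,n=2: odd sum, s = (-8)-2 = -10
j=1,n=3: even sum, s = (-10)+3 = -7
j=1,n=4: odd sum, s = (-7)-4 = -11
j=1,n=5: even sum, s = (-11)+5 = -6
j=2,n=1: odd sum, s = (-6)-1 = -7
j=2,n=2: even sum, s = (-7)+4 = -3
j=2,n=3: odd sum, s = (-3)-3 = -6
j=2,n=4: even sum, s = (-6)+8 = 2
j=2,n=5: odd sum, s = 2-5 = -3
j=3,n=1: even sum, s = (-3)+3 = 0
j=3,n=2: odd sum, s = 0-2 = -2
j=3,n=3: even sum, s = (-2)+9 = 7
j=3,n=4: odd sum, s = 7-4 = 3
j=3,n=5: even sum, s = 3+15 = 18
j=4,n=1: odd sum, s = 18-1 = 17
j=4,n=2: even sum, s = 17+8 = 25
j=4,n=3: odd sum, s = 25-3 = 22
j=4,n=4: even sum, s = 22+16 = 38
j=4,n=5: odd sum, s = 38-5 = 33

33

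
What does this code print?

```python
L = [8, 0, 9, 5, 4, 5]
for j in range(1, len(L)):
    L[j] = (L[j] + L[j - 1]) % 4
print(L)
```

[8, 0, 1, 2, 2, 3]

j=1: L[1] = (0+8)%4 = 0 → [8, 0, 9, 5, 4, 5]
j=2: L[2] = (9+0)%4 = 1 → [8, 0, 1, 5, 4, 5]
j=3: L[3] = (5+1)%4 = 2 → [8, 0, 1, 2, 4, 5]
j=4: L[4] = (4+2)%4 = 2 → [8, 0, 1, 2, 2, 5]
j=5: L[5] = (5+2)%4 = 3 → [8, 0, 1, 2, 2, 3]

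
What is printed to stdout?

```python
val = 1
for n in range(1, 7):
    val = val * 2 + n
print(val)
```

n=1: val = 1*2+1 = 3
n=2: val = 3*2+2 = 8
n=3: val = 8*2+3 = 19
n=4: val = 19*2+4 = 42
n=5: val = 42*2+5 = 89
n=6: val = 89*2+6 = 184

184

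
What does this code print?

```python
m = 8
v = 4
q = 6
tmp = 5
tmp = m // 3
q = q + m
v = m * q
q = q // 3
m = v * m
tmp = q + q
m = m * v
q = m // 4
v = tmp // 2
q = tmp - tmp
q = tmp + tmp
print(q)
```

tmp = 8//3 = 2
q = 6+8 = 14
v = 8*14 = 112
q = 14//3 = 4
m = 112*8 = 896
tmp = 4+4 = 8
m = 896*112 = 100352
q = 100352//4 = 25088
v = 8//2 = 4
q = 8-8 = 0
q = 8+8 = 16

16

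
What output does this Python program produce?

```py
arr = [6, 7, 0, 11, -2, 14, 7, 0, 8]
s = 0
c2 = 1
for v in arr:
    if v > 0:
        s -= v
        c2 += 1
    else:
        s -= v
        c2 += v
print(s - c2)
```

v=6: >0, s = 0-6 = -6; c2=2
v=7: >0, s = (-6)-7 = -13; c2=3
v=0: not >0, s = (-13)-0 = -13; c2=3
v=11: >0, s = (-13)-11 = -24; c2=4
v=-2: not >0, s = (-24)-(-2) = -22; c2=2
v=14: >0, s = (-22)-14 = -36; c2=3
v=7: >0, s = (-36)-7 = -43; c2=4
v=0: not >0, s = (-43)-0 = -43; c2=4
v=8: >0, s = (-43)-8 = -51; c2=5
s-c2 = (-51)-5 = -56

-56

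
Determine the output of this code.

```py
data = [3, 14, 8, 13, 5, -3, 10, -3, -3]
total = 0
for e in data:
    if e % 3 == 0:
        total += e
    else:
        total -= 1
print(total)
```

-11

e=3: %3==0, total = 0+3 = 3
e=14: not %3==0, total = 3-1 = 2
e=8: not %3==0, total = 2-1 = 1
e=13: not %3==0, total = 1-1 = 0
e=5: not %3==0, total = 0-1 = -1
e=-3: %3==0, total = (-1)+(-3) = -4
e=10: not %3==0, total = (-4)-1 = -5
e=-3: %3==0, total = (-5)+(-3) = -8
e=-3: %3==0, total = (-8)+(-3) = -11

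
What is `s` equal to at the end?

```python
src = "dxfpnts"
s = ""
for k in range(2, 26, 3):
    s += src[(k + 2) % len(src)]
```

'ndpsftxn'

k=2: add src[4]='n' → 'n'
k=5: add src[0]='d' → 'nd'
k=8: add src[3]='p' → 'ndp'
k=11: add src[6]='s' → 'ndps'
k=14: add src[2]='f' → 'ndpsf'
k=17: add src[5]='t' → 'ndpsft'
k=20: add src[1]='x' → 'ndpsftx'
k=23: add src[4]='n' → 'ndpsftxn'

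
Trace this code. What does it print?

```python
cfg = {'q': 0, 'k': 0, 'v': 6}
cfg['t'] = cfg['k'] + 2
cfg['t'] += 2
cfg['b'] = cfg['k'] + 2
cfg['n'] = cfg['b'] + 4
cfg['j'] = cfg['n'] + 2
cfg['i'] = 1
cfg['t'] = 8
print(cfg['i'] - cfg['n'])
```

-5

cfg['t'] = cfg['k']+2 = 2 → {'q': 0, 'k': 0, 'v': 6, 't': 2}
cfg['t'] = 2+2 = 4 → {'q': 0, 'k': 0, 'v': 6, 't': 4}
cfg['b'] = cfg['k']+2 = 2 → {'q': 0, 'k': 0, 'v': 6, 't': 4, 'b': 2}
cfg['n'] = cfg['b']+4 = 6 → {'q': 0, 'k': 0, 'v': 6, 't': 4, 'b': 2, 'n': 6}
cfg['j'] = cfg['n']+2 = 8 → {'q': 0, 'k': 0, 'v': 6, 't': 4, 'b': 2, 'n': 6, 'j': 8}
cfg['i'] = 1 → {'q': 0, 'k': 0, 'v': 6, 't': 4, 'b': 2, 'n': 6, 'j': 8, 'i': 1}
cfg['t'] = 8 → {'q': 0, 'k': 0, 'v': 6, 't': 8, 'b': 2, 'n': 6, 'j': 8, 'i': 1}
cfg['i']-cfg['n'] = 1-6 = -5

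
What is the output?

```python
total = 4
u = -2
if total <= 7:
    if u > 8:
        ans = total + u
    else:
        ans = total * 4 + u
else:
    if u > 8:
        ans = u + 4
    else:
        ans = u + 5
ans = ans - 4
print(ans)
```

10

total=4, u=-2
total <= 7 is True; u > 8 is False
→ ans = total * 4 + u = 14
ans = 14-4 = 10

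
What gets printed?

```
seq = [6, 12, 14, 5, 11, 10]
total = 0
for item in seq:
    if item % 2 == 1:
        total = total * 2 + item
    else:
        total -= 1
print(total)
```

8

item=6: not odd, total = 0-1 = -1
item=12: not odd, total = (-1)-1 = -2
item=14: not odd, total = (-2)-1 = -3
item=5: odd, total = (-3)*2+5 = -1
item=11: odd, total = (-1)*2+11 = 9
item=10: not odd, total = 9-1 = 8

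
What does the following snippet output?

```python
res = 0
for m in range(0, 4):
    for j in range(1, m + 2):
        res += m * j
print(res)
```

45

m=0,j=1: res = 0+0 = 0
m=1,j=1: res = 0+1 = 1
m=1,j=2: res = 1+2 = 3
m=2,j=1: res = 3+2 = 5
m=2,j=2: res = 5+4 = 9
m=2,j=3: res = 9+6 = 15
m=3,j=1: res = 15+3 = 18
m=3,j=2: res = 18+6 = 24
m=3,j=3: res = 24+9 = 33
m=3,j=4: res = 33+12 = 45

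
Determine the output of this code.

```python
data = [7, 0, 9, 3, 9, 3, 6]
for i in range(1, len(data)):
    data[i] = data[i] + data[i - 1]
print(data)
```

[7, 7, 16, 19, 28, 31, 37]

i=1: data[1] = 0+7 = 7 → [7, 7, 9, 3, 9, 3, 6]
i=2: data[2] = 9+7 = 16 → [7, 7, 16, 3, 9, 3, 6]
i=3: data[3] = 3+16 = 19 → [7, 7, 16, 19, 9, 3, 6]
i=4: data[4] = 9+19 = 28 → [7, 7, 16, 19, 28, 3, 6]
i=5: data[5] = 3+28 = 31 → [7, 7, 16, 19, 28, 31, 6]
i=6: data[6] = 6+31 = 37 → [7, 7, 16, 19, 28, 31, 37]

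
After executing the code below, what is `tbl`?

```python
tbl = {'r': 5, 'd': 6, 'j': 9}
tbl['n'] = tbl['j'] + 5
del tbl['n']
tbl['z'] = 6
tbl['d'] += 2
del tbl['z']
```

{'r': 5, 'd': 8, 'j': 9}

tbl['n'] = tbl['j']+5 = 14 → {'r': 5, 'd': 6, 'j': 9, 'n': 14}
del 'n' → {'r': 5, 'd': 6, 'j': 9}
tbl['z'] = 6 → {'r': 5, 'd': 6, 'j': 9, 'z': 6}
tbl['d'] = 6+2 = 8 → {'r': 5, 'd': 8, 'j': 9, 'z': 6}
del 'z' → {'r': 5, 'd': 8, 'j': 9}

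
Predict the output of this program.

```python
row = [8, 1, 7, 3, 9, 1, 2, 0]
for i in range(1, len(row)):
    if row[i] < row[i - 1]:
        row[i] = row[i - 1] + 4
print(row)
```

[8, 12, 16, 20, 24, 28, 32, 36]

i=1: 1<8, row[1] = 8+4 = 12 → [8, 12, 7, 3, 9, 1, 2, 0]
i=2: 7<12, row[2] = 12+4 = 16 → [8, 12, 16, 3, 9, 1, 2, 0]
i=3: 3<16, row[3] = 16+4 = 20 → [8, 12, 16, 20, 9, 1, 2, 0]
i=4: 9<20, row[4] = 20+4 = 24 → [8, 12, 16, 20, 24, 1, 2, 0]
i=5: 1<24, row[5] = 24+4 = 28 → [8, 12, 16, 20, 24, 28, 2, 0]
i=6: 2<28, row[6] = 28+4 = 32 → [8, 12, 16, 20, 24, 28, 32, 0]
i=7: 0<32, row[7] = 32+4 = 36 → [8, 12, 16, 20, 24, 28, 32, 36]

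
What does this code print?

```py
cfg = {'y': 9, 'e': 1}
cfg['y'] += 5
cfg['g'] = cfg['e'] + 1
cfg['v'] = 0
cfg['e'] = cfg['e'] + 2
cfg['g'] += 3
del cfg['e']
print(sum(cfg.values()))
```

cfg['y'] = 9+5 = 14 → {'y': 14, 'e': 1}
cfg['g'] = cfg['e']+1 = 2 → {'y': 14, 'e': 1, 'g': 2}
cfg['v'] = 0 → {'y': 14, 'e': 1, 'g': 2, 'v': 0}
cfg['e'] = cfg['e']+2 = 3 → {'y': 14, 'e': 3, 'g': 2, 'v': 0}
cfg['g'] = 2+3 = 5 → {'y': 14, 'e': 3, 'g': 5, 'v': 0}
del 'e' → {'y': 14, 'g': 5, 'v': 0}
sum of values = 19

19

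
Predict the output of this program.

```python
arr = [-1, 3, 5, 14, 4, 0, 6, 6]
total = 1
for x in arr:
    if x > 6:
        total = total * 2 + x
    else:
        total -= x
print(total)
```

-14

x=-1: not >6, total = 1-(-1) = 2
x=3: not >6, total = 2-3 = -1
x=5: not >6, total = (-1)-5 = -6
x=14: >6, total = (-6)*2+14 = 2
x=4: not >6, total = 2-4 = -2
x=0: not >6, total = (-2)-0 = -2
x=6: not >6, total = (-2)-6 = -8
x=6: not >6, total = (-8)-6 = -14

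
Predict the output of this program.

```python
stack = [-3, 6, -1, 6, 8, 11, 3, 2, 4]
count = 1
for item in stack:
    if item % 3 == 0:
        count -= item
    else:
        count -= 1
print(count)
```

item=-3: %3==0, count = 1-(-3) = 4
item=6: %3==0, count = 4-6 = -2
item=-1: not %3==0, count = (-2)-1 = -3
item=6: %3==0, count = (-3)-6 = -9
item=8: not %3==0, count = (-9)-1 = -10
item=11: not %3==0, count = (-10)-1 = -11
item=3: %3==0, count = (-11)-3 = -14
item=2: not %3==0, count = (-14)-1 = -15
item=4: not %3==0, count = (-15)-1 = -16

-16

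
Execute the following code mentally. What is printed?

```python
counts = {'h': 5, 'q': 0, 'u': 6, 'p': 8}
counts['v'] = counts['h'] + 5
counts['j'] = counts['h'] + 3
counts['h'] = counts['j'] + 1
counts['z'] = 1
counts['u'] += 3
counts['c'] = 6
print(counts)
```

{'h': 9, 'q': 0, 'u': 9, 'p': 8, 'v': 10, 'j': 8, 'z': 1, 'c': 6}

counts['v'] = counts['h']+5 = 10 → {'h': 5, 'q': 0, 'u': 6, 'p': 8, 'v': 10}
counts['j'] = counts['h']+3 = 8 → {'h': 5, 'q': 0, 'u': 6, 'p': 8, 'v': 10, 'j': 8}
counts['h'] = counts['j']+1 = 9 → {'h': 9, 'q': 0, 'u': 6, 'p': 8, 'v': 10, 'j': 8}
counts['z'] = 1 → {'h': 9, 'q': 0, 'u': 6, 'p': 8, 'v': 10, 'j': 8, 'z': 1}
counts['u'] = 6+3 = 9 → {'h': 9, 'q': 0, 'u': 9, 'p': 8, 'v': 10, 'j': 8, 'z': 1}
counts['c'] = 6 → {'h': 9, 'q': 0, 'u': 9, 'p': 8, 'v': 10, 'j': 8, 'z': 1, 'c': 6}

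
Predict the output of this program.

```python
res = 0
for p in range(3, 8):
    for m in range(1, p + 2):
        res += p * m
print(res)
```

615

p=3,m=1: res = 0+3 = 3
p=3,m=2: res = 3+6 = 9
p=3,m=3: res = 9+9 = 18
p=3,m=4: res = 18+12 = 30
p=4,m=1: res = 30+4 = 34
p=4,m=2: res = 34+8 = 42
p=4,m=3: res = 42+12 = 54
p=4,m=4: res = 54+16 = 70
p=4,m=5: res = 70+20 = 90
p=5,m=1: res = 90+5 = 95
p=5,m=2: res = 95+10 = 105
p=5,m=3: res = 105+15 = 120
p=5,m=4: res = 120+20 = 140
p=5,m=5: res = 140+25 = 165
p=5,m=6: res = 165+30 = 195
p=6,m=1: res = 195+6 = 201
p=6,m=2: res = 201+12 = 213
p=6,m=3: res = 213+18 = 231
p=6,m=4: res = 231+24 = 255
p=6,m=5: res = 255+30 = 285
p=6,m=6: res = 285+36 = 321
p=6,m=7: res = 321+42 = 363
p=7,m=1: res = 363+7 = 370
p=7,m=2: res = 370+14 = 384
p=7,m=3: res = 384+21 = 405
p=7,m=4: res = 405+28 = 433
p=7,m=5: res = 433+35 = 468
p=7,m=6: res = 468+42 = 510
p=7,m=7: res = 510+49 = 559
p=7,m=8: res = 559+56 = 615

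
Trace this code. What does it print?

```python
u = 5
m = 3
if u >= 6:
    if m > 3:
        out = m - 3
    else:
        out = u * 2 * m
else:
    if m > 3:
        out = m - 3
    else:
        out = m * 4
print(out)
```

u=5, m=3
u >= 6 is False; m > 3 is False
→ out = m * 4 = 12

12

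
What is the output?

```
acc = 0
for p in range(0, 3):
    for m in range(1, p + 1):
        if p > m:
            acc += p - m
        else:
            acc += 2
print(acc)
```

p=1,m=1: not 1>1, acc = 0+2 = 2
p=2,m=1: 2>1, acc = 2+1 = 3
p=2,m=2: not 2>2, acc = 3+2 = 5

5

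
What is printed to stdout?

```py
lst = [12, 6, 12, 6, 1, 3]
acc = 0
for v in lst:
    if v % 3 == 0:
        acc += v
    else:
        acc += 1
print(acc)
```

40

v=12: %3==0, acc = 0+12 = 12
v=6: %3==0, acc = 12+6 = 18
v=12: %3==0, acc = 18+12 = 30
v=6: %3==0, acc = 30+6 = 36
v=1: not %3==0, acc = 36+1 = 37
v=3: %3==0, acc = 37+3 = 40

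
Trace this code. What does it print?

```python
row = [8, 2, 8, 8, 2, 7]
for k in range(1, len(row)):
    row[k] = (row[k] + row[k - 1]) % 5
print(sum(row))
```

k=1: row[1] = (2+8)%5 = 0 → [8, 0, 8, 8, 2, 7]
k=2: row[2] = (8+0)%5 = 3 → [8, 0, 3, 8, 2, 7]
k=3: row[3] = (8+3)%5 = 1 → [8, 0, 3, 1, 2, 7]
k=4: row[4] = (2+1)%5 = 3 → [8, 0, 3, 1, 3, 7]
k=5: row[5] = (7+3)%5 = 0 → [8, 0, 3, 1, 3, 0]
sum = 15

15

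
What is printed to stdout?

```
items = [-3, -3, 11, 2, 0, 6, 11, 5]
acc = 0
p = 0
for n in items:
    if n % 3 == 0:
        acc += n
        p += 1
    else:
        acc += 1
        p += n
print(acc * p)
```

n=-3: %3==0, acc = 0+(-3) = -3; p=1
n=-3: %3==0, acc = (-3)+(-3) = -6; p=2
n=11: not %3==0, acc = (-6)+1 = -5; p=13
n=2: not %3==0, acc = (-5)+1 = -4; p=15
n=0: %3==0, acc = (-4)+0 = -4; p=16
n=6: %3==0, acc = (-4)+6 = 2; p=17
n=11: not %3==0, acc = 2+1 = 3; p=28
n=5: not %3==0, acc = 3+1 = 4; p=33
acc*p = 4*33 = 132

132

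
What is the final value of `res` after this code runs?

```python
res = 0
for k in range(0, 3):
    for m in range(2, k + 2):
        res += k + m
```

12

k=1,m=2: res = 0+3 = 3
k=2,m=2: res = 3+4 = 7
k=2,m=3: res = 7+5 = 12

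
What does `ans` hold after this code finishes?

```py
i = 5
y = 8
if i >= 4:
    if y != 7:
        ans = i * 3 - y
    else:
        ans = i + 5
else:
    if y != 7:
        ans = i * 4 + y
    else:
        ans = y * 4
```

7

i=5, y=8
i >= 4 is True; y != 7 is True
→ ans = i * 3 - y = 7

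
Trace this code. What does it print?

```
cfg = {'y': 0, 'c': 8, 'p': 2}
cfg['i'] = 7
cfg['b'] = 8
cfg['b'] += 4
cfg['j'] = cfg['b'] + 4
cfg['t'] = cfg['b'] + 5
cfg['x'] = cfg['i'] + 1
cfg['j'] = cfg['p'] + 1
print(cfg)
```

{'y': 0, 'c': 8, 'p': 2, 'i': 7, 'b': 12, 'j': 3, 't': 17, 'x': 8}

cfg['i'] = 7 → {'y': 0, 'c': 8, 'p': 2, 'i': 7}
cfg['b'] = 8 → {'y': 0, 'c': 8, 'p': 2, 'i': 7, 'b': 8}
cfg['b'] = 8+4 = 12 → {'y': 0, 'c': 8, 'p': 2, 'i': 7, 'b': 12}
cfg['j'] = cfg['b']+4 = 16 → {'y': 0, 'c': 8, 'p': 2, 'i': 7, 'b': 12, 'j': 16}
cfg['t'] = cfg['b']+5 = 17 → {'y': 0, 'c': 8, 'p': 2, 'i': 7, 'b': 12, 'j': 16, 't': 17}
cfg['x'] = cfg['i']+1 = 8 → {'y': 0, 'c': 8, 'p': 2, 'i': 7, 'b': 12, 'j': 16, 't': 17, 'x': 8}
cfg['j'] = cfg['p']+1 = 3 → {'y': 0, 'c': 8, 'p': 2, 'i': 7, 'b': 12, 'j': 3, 't': 17, 'x': 8}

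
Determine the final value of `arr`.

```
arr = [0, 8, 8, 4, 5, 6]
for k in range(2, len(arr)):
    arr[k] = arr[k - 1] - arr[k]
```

k=2: arr[2] = 8-8 = 0 → [0, 8, 0, 4, 5, 6]
k=3: arr[3] = 0-4 = -4 → [0, 8, 0, -4, 5, 6]
k=4: arr[4] = (-4)-5 = -9 → [0, 8, 0, -4, -9, 6]
k=5: arr[5] = (-9)-6 = -15 → [0, 8, 0, -4, -9, -15]

[0, 8, 0, -4, -9, -15]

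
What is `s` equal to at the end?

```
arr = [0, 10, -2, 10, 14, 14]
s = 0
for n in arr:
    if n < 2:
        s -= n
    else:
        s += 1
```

n=0: <2, s = 0-0 = 0
n=10: not <2, s = 0+1 = 1
n=-2: <2, s = 1-(-2) = 3
n=10: not <2, s = 3+1 = 4
n=14: not <2, s = 4+1 = 5
n=14: not <2, s = 5+1 = 6

6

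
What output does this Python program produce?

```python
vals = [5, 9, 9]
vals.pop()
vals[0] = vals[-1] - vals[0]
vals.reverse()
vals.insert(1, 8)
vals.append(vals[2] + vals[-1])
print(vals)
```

pop() removes 9 → [5, 9]
vals[0] = vals[-1]-vals[0] = 9-5 = 4 → [4, 9]
reverse → [9, 4]
insert 8 at 1 → [9, 8, 4]
append vals[2]+vals[-1] = 4+4 = 8 → [9, 8, 4, 8]

[9, 8, 4, 8]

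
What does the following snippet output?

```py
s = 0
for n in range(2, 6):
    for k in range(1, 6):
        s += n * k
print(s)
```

210

n=2,k=1: s = 0+2 = 2
n=2,k=2: s = 2+4 = 6
n=2,k=3: s = 6+6 = 12
n=2,k=4: s = 12+8 = 20
n=2,k=5: s = 20+10 = 30
n=3,k=1: s = 30+3 = 33
n=3,k=2: s = 33+6 = 39
n=3,k=3: s = 39+9 = 48
n=3,k=4: s = 48+12 = 60
n=3,k=5: s = 60+15 = 75
n=4,k=1: s = 75+4 = 79
n=4,k=2: s = 79+8 = 87
n=4,k=3: s = 87+12 = 99
n=4,k=4: s = 99+16 = 115
n=4,k=5: s = 115+20 = 135
n=5,k=1: s = 135+5 = 140
n=5,k=2: s = 140+10 = 150
n=5,k=3: s = 150+15 = 165
n=5,k=4: s = 165+20 = 185
n=5,k=5: s = 185+25 = 210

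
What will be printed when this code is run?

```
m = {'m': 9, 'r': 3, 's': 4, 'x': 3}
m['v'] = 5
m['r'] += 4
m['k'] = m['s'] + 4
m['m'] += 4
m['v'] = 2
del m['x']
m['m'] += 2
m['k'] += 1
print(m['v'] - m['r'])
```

-5

m['v'] = 5 → {'m': 9, 'r': 3, 's': 4, 'x': 3, 'v': 5}
m['r'] = 3+4 = 7 → {'m': 9, 'r': 7, 's': 4, 'x': 3, 'v': 5}
m['k'] = m['s']+4 = 8 → {'m': 9, 'r': 7, 's': 4, 'x': 3, 'v': 5, 'k': 8}
m['m'] = 9+4 = 13 → {'m': 13, 'r': 7, 's': 4, 'x': 3, 'v': 5, 'k': 8}
m['v'] = 2 → {'m': 13, 'r': 7, 's': 4, 'x': 3, 'v': 2, 'k': 8}
del 'x' → {'m': 13, 'r': 7, 's': 4, 'v': 2, 'k': 8}
m['m'] = 13+2 = 15 → {'m': 15, 'r': 7, 's': 4, 'v': 2, 'k': 8}
m['k'] = 8+1 = 9 → {'m': 15, 'r': 7, 's': 4, 'v': 2, 'k': 9}
m['v']-m['r'] = 2-7 = -5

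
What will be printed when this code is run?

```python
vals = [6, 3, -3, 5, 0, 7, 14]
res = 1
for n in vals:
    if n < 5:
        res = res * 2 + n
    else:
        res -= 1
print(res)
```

2

n=6: not <5, res = 1-1 = 0
n=3: <5, res = 0*2+3 = 3
n=-3: <5, res = 3*2+(-3) = 3
n=5: not <5, res = 3-1 = 2
n=0: <5, res = 2*2+0 = 4
n=7: not <5, res = 4-1 = 3
n=14: not <5, res = 3-1 = 2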